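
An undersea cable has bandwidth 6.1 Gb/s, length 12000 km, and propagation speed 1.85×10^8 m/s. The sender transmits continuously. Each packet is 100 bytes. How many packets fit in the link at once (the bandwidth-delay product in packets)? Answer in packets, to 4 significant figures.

Propagation delay = 12000000 / 185000000 = 0.0648649 s.
BDP = R × t_prop = 6100000000 × 0.0648649 = 395676000 bits.
In packets of 800 bits: 494600 packets.

494600 packets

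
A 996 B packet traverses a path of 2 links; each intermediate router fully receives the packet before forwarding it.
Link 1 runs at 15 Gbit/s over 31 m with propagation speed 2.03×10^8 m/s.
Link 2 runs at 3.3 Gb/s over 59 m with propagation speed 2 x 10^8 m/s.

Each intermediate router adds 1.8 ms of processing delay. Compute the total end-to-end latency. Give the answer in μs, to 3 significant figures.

1800 μs

L = 996 × 8 = 7968 bits.
Transmission delays (L/R per hop): 0.5312, 2.41455 μs; sum = 2.94575 μs.
Propagation delays (d/s per hop): 0.152709, 0.295 μs; sum = 0.447709 μs.
Processing at 1 router(s): 1 × 1.8 ms = 1800 μs.
End-to-end = 1800 μs.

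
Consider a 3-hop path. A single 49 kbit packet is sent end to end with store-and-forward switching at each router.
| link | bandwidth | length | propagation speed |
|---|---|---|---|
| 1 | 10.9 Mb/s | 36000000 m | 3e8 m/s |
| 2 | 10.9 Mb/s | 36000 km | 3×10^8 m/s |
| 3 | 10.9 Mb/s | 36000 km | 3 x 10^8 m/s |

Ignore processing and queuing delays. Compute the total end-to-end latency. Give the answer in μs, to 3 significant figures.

373000 μs

L = 49000 bits.
Transmission delay per hop = L/R = 49000/10900000 = 4495.41 μs; 3 hops → 13486.2 μs.
Propagation delays (d/s per hop): 120000, 120000, 120000 μs; sum = 360000 μs.
End-to-end = 373000 μs.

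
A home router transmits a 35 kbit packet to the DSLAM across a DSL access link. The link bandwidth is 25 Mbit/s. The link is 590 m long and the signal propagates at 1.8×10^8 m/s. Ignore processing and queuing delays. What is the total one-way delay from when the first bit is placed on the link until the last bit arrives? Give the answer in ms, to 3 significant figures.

L = 35000 bits.
Transmission delay = L/R = 35000 / 25000000 = 1.4 ms.
Propagation delay = d/s = 590 m / 180000000 m/s = 0.00327778 ms.
Total = 1.40 ms.

1.40 ms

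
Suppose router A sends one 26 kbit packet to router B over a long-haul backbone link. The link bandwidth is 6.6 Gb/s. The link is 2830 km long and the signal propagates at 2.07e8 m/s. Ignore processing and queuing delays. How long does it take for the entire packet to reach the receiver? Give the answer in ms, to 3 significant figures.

L = 26000 bits.
Transmission delay = L/R = 26000 / 6600000000 = 0.00393939 ms.
Propagation delay = d/s = 2830000 m / 2.07e+08 m/s = 13.6715 ms.
Total = 13.7 ms.

13.7 ms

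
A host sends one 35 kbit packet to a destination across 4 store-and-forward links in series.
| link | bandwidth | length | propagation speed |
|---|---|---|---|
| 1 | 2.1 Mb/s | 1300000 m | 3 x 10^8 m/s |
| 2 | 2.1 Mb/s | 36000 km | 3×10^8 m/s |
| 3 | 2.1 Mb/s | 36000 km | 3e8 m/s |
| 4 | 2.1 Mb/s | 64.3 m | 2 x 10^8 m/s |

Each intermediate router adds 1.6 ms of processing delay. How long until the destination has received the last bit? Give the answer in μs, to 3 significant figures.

316000 μs

L = 35000 bits.
Transmission delay per hop = L/R = 35000/2100000 = 16666.7 μs; 4 hops → 66666.7 μs.
Propagation delays (d/s per hop): 4333.33, 120000, 120000, 0.3215 μs; sum = 244334 μs.
Processing at 3 router(s): 3 × 1.6 ms = 4800 μs.
End-to-end = 316000 μs.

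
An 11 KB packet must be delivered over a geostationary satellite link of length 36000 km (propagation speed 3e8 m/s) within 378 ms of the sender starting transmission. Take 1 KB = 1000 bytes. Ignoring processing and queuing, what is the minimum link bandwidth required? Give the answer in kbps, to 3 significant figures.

341 kbps

L = 88000 bits.
Propagation delay = 36000000 / 300000000 = 120 ms.
Transmission budget = 378 − 120 = 258 ms.
R ≥ L / t_tx = 88000 bits / 0.258 s = 341 kbps.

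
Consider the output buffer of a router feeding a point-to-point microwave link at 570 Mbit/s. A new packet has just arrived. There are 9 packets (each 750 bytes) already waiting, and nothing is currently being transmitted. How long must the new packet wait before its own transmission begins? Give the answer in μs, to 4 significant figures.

Each queued packet: L/R = 6000/570000000 = 10.5263 μs.
9 queued → 94.7368 μs.
Queuing delay = 94.74 μs.

94.74 μs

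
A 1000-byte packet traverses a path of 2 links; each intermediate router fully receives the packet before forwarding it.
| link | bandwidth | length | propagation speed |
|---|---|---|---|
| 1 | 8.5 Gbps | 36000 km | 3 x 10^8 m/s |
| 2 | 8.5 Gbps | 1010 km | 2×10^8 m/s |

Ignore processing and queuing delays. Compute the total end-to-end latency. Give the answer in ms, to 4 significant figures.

125.1 ms

L = 1000 × 8 = 8000 bits.
Transmission delay per hop = L/R = 8000/8500000000 = 0.000941176 ms; 2 hops → 0.00188235 ms.
Propagation delays (d/s per hop): 120, 5.05 ms; sum = 125.05 ms.
End-to-end = 125.1 ms.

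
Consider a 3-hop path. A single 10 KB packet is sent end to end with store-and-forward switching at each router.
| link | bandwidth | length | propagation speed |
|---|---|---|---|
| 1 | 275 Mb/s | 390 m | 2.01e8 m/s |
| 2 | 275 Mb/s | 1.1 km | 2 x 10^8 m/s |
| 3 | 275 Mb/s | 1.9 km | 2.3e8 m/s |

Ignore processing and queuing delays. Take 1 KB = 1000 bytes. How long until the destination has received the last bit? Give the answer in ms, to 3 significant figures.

L = 80000 bits.
Transmission delay per hop = L/R = 80000/275000000 = 0.290909 ms; 3 hops → 0.872727 ms.
Propagation delays (d/s per hop): 0.0019403, 0.0055, 0.00826087 ms; sum = 0.0157012 ms.
End-to-end = 0.888 ms.

0.888 ms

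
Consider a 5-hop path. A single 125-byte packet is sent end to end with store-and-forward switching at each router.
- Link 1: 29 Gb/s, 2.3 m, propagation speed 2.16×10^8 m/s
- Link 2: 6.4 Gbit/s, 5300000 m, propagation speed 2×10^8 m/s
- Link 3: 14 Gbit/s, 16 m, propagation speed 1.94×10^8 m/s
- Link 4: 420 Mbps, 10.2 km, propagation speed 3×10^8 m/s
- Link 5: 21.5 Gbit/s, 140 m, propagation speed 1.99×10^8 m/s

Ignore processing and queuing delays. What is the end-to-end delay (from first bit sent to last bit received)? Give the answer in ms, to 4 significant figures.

L = 125 × 8 = 1000 bits.
Transmission delays (L/R per hop): 3.44828e-05, 0.00015625, 7.14286e-05, 0.00238095, 4.65116e-05 ms; sum = 0.00268963 ms.
Propagation delays (d/s per hop): 1.06481e-05, 26.5, 8.24742e-05, 0.034, 0.000703518 ms; sum = 26.5348 ms.
End-to-end = 26.54 ms.

26.54 ms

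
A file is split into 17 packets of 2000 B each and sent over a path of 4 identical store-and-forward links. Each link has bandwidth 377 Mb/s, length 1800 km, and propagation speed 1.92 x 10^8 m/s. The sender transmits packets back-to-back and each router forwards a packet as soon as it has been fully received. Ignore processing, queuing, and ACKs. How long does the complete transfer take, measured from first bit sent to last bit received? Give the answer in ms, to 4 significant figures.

Per-hop transmission t_tx = L/R = 16000/377000000 = 0.0424403 ms.
Per-hop propagation t_prop = 1800000/192000000 = 9.375 ms.
Pipeline fill: first packet needs 4·t_tx to clear all hops; remaining 16 packets each add one t_tx.
Total = (4+17-1)·t_tx + 4·t_prop = 20·0.0424403 + 4·9.375 = 38.35 ms.

38.35 ms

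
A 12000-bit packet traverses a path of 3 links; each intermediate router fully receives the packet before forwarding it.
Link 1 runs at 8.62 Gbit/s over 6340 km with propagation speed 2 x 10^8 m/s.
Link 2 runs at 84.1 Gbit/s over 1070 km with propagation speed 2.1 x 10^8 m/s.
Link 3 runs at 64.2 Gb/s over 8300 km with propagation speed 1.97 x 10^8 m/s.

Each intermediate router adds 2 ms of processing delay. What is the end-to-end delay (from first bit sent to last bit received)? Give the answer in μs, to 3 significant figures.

Transmission delays (L/R per hop): 1.39211, 0.142687, 0.186916 μs; sum = 1.72171 μs.
Propagation delays (d/s per hop): 31700, 5095.24, 42132 μs; sum = 78927.2 μs.
Processing at 2 router(s): 2 × 2 ms = 4000 μs.
End-to-end = 82900 μs.

82900 μs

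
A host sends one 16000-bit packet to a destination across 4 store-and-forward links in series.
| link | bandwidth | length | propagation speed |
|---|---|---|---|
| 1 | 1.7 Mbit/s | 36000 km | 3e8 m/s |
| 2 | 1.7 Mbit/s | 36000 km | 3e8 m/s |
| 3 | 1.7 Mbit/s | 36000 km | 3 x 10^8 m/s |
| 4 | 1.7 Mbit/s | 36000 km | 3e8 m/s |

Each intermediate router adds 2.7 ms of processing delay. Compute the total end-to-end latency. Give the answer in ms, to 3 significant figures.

526 ms

Transmission delay per hop = L/R = 16000/1700000 = 9.41176 ms; 4 hops → 37.6471 ms.
Propagation delays (d/s per hop): 120, 120, 120, 120 ms; sum = 480 ms.
Processing at 3 router(s): 3 × 2.7 ms = 8.1 ms.
End-to-end = 526 ms.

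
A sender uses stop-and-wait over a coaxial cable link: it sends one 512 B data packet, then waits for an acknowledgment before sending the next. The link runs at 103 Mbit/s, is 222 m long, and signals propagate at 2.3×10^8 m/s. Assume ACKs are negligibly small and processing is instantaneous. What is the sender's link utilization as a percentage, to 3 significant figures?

95.4 %

t_tx = L/R = 4096/103000000 = 3.9767e-05 s.
t_prop = 222/2.3e+08 = 9.65217e-07 s; RTT = 1.93043e-06 s.
Cycle = t_tx + RTT = 4.16974e-05 s.
Utilization = t_tx / cycle = 3.9767e-05/4.16974e-05 = 95.4 %.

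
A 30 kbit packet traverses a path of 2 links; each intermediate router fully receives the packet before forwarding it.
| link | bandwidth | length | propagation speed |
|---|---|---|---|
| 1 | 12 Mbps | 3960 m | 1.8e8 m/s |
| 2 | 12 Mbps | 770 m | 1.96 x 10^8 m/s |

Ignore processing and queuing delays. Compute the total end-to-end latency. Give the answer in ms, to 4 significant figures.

L = 30000 bits.
Transmission delay per hop = L/R = 30000/12000000 = 2.5 ms; 2 hops → 5 ms.
Propagation delays (d/s per hop): 0.022, 0.00392857 ms; sum = 0.0259286 ms.
End-to-end = 5.026 ms.

5.026 ms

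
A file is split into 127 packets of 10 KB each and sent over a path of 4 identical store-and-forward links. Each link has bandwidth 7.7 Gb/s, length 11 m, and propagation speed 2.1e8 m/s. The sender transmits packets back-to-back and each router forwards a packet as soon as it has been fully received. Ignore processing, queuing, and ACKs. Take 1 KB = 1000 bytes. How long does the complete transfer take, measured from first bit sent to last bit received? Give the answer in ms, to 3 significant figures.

1.35 ms

Per-hop transmission t_tx = L/R = 80000/7700000000 = 0.0103896 ms.
Per-hop propagation t_prop = 11/210000000 = 5.2381e-05 ms.
Pipeline fill: first packet needs 4·t_tx to clear all hops; remaining 126 packets each add one t_tx.
Total = (4+127-1)·t_tx + 4·t_prop = 130·0.0103896 + 4·5.2381e-05 = 1.35 ms.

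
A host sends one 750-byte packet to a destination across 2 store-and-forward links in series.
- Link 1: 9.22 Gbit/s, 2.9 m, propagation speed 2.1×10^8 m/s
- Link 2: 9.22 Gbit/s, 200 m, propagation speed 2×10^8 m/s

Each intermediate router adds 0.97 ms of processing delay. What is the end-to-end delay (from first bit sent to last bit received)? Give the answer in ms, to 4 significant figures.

0.9723 ms

L = 750 × 8 = 6000 bits.
Transmission delay per hop = L/R = 6000/9220000000 = 0.000650759 ms; 2 hops → 0.00130152 ms.
Propagation delays (d/s per hop): 1.38095e-05, 0.001 ms; sum = 0.00101381 ms.
Processing at 1 router(s): 1 × 0.97 ms = 0.97 ms.
End-to-end = 0.9723 ms.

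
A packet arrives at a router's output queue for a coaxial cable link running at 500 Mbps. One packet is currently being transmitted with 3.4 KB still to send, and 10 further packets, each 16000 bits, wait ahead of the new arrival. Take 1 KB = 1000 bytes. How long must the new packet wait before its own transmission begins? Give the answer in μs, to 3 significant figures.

374 μs

Each queued packet: L/R = 16000/500000000 = 32 μs.
10 queued → 320 μs.
Plus remaining 27200 bits of current packet: 54.4 μs.
Queuing delay = 374 μs.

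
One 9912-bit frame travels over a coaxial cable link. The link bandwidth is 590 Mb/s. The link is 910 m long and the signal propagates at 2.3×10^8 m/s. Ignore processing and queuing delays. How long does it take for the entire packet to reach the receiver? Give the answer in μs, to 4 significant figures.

20.76 μs

Transmission delay = L/R = 9912 / 590000000 = 16.8 μs.
Propagation delay = d/s = 910 m / 2.3e+08 m/s = 3.95652 μs.
Total = 20.76 μs.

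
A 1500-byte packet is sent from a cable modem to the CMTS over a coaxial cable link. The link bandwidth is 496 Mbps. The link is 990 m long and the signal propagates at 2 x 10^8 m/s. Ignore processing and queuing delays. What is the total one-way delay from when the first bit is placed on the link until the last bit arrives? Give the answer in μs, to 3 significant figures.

L = 1500 × 8 = 12000 bits.
Transmission delay = L/R = 12000 / 496000000 = 24.1935 μs.
Propagation delay = d/s = 990 m / 200000000 m/s = 4.95 μs.
Total = 29.1 μs.

29.1 μs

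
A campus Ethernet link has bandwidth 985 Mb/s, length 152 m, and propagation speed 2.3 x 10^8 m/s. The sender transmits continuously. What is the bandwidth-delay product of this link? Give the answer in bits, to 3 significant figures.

651 bits

Propagation delay = 152 / 2.3e+08 = 6.6087e-07 s.
BDP = R × t_prop = 985000000 × 6.6087e-07 = 650.957 bits.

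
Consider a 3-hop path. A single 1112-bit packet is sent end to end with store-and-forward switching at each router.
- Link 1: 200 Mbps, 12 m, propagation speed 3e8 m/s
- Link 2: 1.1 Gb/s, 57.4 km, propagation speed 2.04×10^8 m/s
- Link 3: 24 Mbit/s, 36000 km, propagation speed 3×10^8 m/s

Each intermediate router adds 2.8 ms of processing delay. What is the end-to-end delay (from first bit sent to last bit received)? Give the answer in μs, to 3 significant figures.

126000 μs

Transmission delays (L/R per hop): 5.56, 1.01091, 46.3333 μs; sum = 52.9042 μs.
Propagation delays (d/s per hop): 0.04, 281.373, 120000 μs; sum = 120281 μs.
Processing at 2 router(s): 2 × 2.8 ms = 5600 μs.
End-to-end = 126000 μs.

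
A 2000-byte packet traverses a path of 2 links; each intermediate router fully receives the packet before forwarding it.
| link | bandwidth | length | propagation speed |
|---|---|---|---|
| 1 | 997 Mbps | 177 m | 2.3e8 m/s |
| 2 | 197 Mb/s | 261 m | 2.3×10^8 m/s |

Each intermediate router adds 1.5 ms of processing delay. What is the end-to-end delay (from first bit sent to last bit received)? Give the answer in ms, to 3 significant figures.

1.60 ms

L = 2000 × 8 = 16000 bits.
Transmission delays (L/R per hop): 0.0160481, 0.0812183 ms; sum = 0.0972664 ms.
Propagation delays (d/s per hop): 0.000769565, 0.00113478 ms; sum = 0.00190435 ms.
Processing at 1 router(s): 1 × 1.5 ms = 1.5 ms.
End-to-end = 1.60 ms.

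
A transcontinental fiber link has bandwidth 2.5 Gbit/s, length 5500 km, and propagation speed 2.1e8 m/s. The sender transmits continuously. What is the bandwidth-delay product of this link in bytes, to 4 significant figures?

8185000 bytes

Propagation delay = 5500000 / 210000000 = 0.0261905 s.
BDP = R × t_prop = 2500000000 × 0.0261905 = 65476200 bits.
In bytes: 65476200/8 = 8185000 bytes.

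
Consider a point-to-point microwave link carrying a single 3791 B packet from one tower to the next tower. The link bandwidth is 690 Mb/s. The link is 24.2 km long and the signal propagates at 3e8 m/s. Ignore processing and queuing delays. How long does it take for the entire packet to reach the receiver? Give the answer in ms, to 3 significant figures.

0.125 ms

L = 3791 × 8 = 30328 bits.
Transmission delay = L/R = 30328 / 690000000 = 0.0439536 ms.
Propagation delay = d/s = 24200 m / 300000000 m/s = 0.0806667 ms.
Total = 0.125 ms.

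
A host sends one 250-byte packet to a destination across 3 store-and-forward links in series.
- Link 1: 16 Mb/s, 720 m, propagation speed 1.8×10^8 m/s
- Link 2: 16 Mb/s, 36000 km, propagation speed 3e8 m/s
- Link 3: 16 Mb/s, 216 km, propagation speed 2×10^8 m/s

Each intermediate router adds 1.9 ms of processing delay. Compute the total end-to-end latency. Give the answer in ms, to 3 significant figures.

125 ms

L = 250 × 8 = 2000 bits.
Transmission delay per hop = L/R = 2000/16000000 = 0.125 ms; 3 hops → 0.375 ms.
Propagation delays (d/s per hop): 0.004, 120, 1.08 ms; sum = 121.084 ms.
Processing at 2 router(s): 2 × 1.9 ms = 3.8 ms.
End-to-end = 125 ms.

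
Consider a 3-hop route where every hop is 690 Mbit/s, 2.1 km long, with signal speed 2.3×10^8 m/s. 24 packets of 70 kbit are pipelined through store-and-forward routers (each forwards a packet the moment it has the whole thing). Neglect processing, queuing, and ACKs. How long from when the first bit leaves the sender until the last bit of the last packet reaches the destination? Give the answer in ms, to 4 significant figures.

Per-hop transmission t_tx = L/R = 70000/690000000 = 0.101449 ms.
Per-hop propagation t_prop = 2100/2.3e+08 = 0.00913043 ms.
Pipeline fill: first packet needs 3·t_tx to clear all hops; remaining 23 packets each add one t_tx.
Total = (3+24-1)·t_tx + 3·t_prop = 26·0.101449 + 3·0.00913043 = 2.665 ms.

2.665 ms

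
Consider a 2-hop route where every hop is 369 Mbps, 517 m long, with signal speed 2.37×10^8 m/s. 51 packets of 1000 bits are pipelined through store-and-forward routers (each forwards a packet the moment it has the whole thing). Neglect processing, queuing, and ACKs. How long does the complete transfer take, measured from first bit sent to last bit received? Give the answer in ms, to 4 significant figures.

0.1453 ms

Per-hop transmission t_tx = L/R = 1000/369000000 = 0.00271003 ms.
Per-hop propagation t_prop = 517/237000000 = 0.00218143 ms.
Pipeline fill: first packet needs 2·t_tx to clear all hops; remaining 50 packets each add one t_tx.
Total = (2+51-1)·t_tx + 2·t_prop = 52·0.00271003 + 2·0.00218143 = 0.1453 ms.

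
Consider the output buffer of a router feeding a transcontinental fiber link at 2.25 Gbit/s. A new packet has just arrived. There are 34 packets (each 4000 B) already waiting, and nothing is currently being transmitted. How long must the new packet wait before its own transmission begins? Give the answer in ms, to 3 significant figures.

Each queued packet: L/R = 32000/2250000000 = 0.0142222 ms.
34 queued → 0.483556 ms.
Queuing delay = 0.484 ms.

0.484 ms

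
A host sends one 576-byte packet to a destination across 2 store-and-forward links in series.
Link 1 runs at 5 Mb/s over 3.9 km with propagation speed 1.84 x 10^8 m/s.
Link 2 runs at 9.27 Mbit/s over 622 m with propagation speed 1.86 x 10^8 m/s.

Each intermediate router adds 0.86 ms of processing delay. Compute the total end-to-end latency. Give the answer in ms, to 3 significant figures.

2.30 ms

L = 576 × 8 = 4608 bits.
Transmission delays (L/R per hop): 0.9216, 0.497087 ms; sum = 1.41869 ms.
Propagation delays (d/s per hop): 0.0211957, 0.00334409 ms; sum = 0.0245397 ms.
Processing at 1 router(s): 1 × 0.86 ms = 0.86 ms.
End-to-end = 2.30 ms.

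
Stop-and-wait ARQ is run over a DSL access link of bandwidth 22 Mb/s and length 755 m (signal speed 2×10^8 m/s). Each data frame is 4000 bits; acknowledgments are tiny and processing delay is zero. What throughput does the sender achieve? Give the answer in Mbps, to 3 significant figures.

t_tx = L/R = 4000/22000000 = 0.000181818 s.
t_prop = 755/200000000 = 3.775e-06 s; RTT = 7.55e-06 s.
Cycle = t_tx + RTT = 0.000189368 s.
Throughput = L / cycle = 4000 / 0.000189368 = 21.1 Mbps.

21.1 Mbps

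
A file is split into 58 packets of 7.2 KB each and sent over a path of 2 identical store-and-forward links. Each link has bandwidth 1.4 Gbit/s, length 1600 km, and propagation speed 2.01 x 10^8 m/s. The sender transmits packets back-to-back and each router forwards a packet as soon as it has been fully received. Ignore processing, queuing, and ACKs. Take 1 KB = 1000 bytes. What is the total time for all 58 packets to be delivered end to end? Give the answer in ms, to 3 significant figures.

18.3 ms

Per-hop transmission t_tx = L/R = 57600/1400000000 = 0.0411429 ms.
Per-hop propagation t_prop = 1600000/2.01e+08 = 7.9602 ms.
Pipeline fill: first packet needs 2·t_tx to clear all hops; remaining 57 packets each add one t_tx.
Total = (2+58-1)·t_tx + 2·t_prop = 59·0.0411429 + 2·7.9602 = 18.3 ms.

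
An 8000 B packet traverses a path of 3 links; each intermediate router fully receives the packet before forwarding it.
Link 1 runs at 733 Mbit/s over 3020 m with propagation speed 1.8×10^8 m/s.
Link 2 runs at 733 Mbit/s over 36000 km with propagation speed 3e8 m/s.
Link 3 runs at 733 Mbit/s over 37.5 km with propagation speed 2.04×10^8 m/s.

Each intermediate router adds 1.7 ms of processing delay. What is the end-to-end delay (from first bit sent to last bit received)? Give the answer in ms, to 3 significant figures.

124 ms

L = 8000 × 8 = 64000 bits.
Transmission delay per hop = L/R = 64000/733000000 = 0.0873124 ms; 3 hops → 0.261937 ms.
Propagation delays (d/s per hop): 0.0167778, 120, 0.183824 ms; sum = 120.201 ms.
Processing at 2 router(s): 2 × 1.7 ms = 3.4 ms.
End-to-end = 124 ms.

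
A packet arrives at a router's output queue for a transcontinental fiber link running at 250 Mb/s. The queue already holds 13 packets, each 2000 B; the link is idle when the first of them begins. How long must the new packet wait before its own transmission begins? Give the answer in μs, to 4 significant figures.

832.0 μs

Each queued packet: L/R = 16000/250000000 = 64 μs.
13 queued → 832 μs.
Queuing delay = 832.0 μs.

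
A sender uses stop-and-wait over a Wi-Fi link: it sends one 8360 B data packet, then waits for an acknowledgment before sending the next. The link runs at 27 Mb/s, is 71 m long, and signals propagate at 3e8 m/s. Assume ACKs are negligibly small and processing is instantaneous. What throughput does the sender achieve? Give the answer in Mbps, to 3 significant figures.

27.0 Mbps

t_tx = L/R = 66880/27000000 = 0.00247704 s.
t_prop = 71/300000000 = 2.36667e-07 s; RTT = 4.73333e-07 s.
Cycle = t_tx + RTT = 0.00247751 s.
Throughput = L / cycle = 66880 / 0.00247751 = 27.0 Mbps.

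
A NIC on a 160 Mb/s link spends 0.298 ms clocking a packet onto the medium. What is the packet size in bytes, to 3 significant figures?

L = R × t_tx = 160000000 b/s × 0.000298 s = 47680 bits.
In bytes: 47680 / 8 = 5960 bytes.

5960 bytes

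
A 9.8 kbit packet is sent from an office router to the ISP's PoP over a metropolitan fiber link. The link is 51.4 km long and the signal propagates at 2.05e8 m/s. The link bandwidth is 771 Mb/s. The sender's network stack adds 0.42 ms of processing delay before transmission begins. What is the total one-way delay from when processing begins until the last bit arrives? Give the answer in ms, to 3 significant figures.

0.683 ms

L = 9800 bits.
Transmission delay = L/R = 9800 / 771000000 = 0.0127108 ms.
Propagation delay = d/s = 51400 m / 2.05e+08 m/s = 0.250732 ms.
Plus processing delay 0.42 ms = 0.42 ms.
Total = 0.683 ms.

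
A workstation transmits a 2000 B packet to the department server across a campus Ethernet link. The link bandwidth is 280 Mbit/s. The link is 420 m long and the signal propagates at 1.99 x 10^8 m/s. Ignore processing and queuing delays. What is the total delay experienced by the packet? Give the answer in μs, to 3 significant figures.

L = 2000 × 8 = 16000 bits.
Transmission delay = L/R = 16000 / 280000000 = 57.1429 μs.
Propagation delay = d/s = 420 m / 199000000 m/s = 2.11055 μs.
Total = 59.3 μs.

59.3 μs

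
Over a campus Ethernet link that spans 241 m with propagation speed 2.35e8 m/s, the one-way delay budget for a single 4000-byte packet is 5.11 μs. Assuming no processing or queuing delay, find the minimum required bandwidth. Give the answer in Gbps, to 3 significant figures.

7.83 Gbps

L = 32000 bits.
Propagation delay = 241 / 235000000 = 1.02553 μs.
Transmission budget = 5.11 − 1.02553 = 4.08447 μs.
R ≥ L / t_tx = 32000 bits / 4.08447e-06 s = 7.83 Gbps.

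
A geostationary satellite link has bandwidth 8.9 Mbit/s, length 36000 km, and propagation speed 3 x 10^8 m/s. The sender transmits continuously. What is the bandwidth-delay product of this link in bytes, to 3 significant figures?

Propagation delay = 36000000 / 300000000 = 0.12 s.
BDP = R × t_prop = 8900000 × 0.12 = 1068000 bits.
In bytes: 1068000/8 = 134000 bytes.

134000 bytes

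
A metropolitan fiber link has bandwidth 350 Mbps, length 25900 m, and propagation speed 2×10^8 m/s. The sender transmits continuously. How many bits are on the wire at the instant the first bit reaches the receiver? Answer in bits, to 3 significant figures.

Propagation delay = 25900 / 200000000 = 0.0001295 s.
BDP = R × t_prop = 350000000 × 0.0001295 = 45325 bits.

45300 bits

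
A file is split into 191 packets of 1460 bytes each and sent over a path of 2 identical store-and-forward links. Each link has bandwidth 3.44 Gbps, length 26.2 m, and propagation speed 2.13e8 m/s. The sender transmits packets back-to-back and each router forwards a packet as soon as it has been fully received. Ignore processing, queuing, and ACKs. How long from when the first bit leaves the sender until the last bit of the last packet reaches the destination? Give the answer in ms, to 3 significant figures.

Per-hop transmission t_tx = L/R = 11680/3440000000 = 0.00339535 ms.
Per-hop propagation t_prop = 26.2/213000000 = 0.000123005 ms.
Pipeline fill: first packet needs 2·t_tx to clear all hops; remaining 190 packets each add one t_tx.
Total = (2+191-1)·t_tx + 2·t_prop = 192·0.00339535 + 2·0.000123005 = 0.652 ms.

0.652 ms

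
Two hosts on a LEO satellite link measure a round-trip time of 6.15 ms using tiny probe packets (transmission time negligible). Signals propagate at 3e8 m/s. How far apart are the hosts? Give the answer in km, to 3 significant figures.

923 km

One-way propagation = RTT/2 = 3.075 ms.
d = s × t = 300000000 × 0.003075 = 923 km.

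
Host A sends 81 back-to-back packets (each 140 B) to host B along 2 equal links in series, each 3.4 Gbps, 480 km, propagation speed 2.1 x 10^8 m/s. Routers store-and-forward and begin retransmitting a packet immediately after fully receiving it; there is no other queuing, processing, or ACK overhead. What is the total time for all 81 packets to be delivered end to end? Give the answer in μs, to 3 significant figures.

4600 μs

Per-hop transmission t_tx = L/R = 1120/3400000000 = 0.329412 μs.
Per-hop propagation t_prop = 480000/210000000 = 2285.71 μs.
Pipeline fill: first packet needs 2·t_tx to clear all hops; remaining 80 packets each add one t_tx.
Total = (2+81-1)·t_tx + 2·t_prop = 82·0.329412 + 2·2285.71 = 4600 μs.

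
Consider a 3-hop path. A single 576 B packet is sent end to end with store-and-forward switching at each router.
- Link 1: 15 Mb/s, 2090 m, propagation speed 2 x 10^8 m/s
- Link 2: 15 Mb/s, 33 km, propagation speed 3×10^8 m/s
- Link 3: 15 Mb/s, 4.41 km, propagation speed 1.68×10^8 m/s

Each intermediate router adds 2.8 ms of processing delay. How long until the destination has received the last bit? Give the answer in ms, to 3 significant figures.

6.67 ms

L = 576 × 8 = 4608 bits.
Transmission delay per hop = L/R = 4608/15000000 = 0.3072 ms; 3 hops → 0.9216 ms.
Propagation delays (d/s per hop): 0.01045, 0.11, 0.02625 ms; sum = 0.1467 ms.
Processing at 2 router(s): 2 × 2.8 ms = 5.6 ms.
End-to-end = 6.67 ms.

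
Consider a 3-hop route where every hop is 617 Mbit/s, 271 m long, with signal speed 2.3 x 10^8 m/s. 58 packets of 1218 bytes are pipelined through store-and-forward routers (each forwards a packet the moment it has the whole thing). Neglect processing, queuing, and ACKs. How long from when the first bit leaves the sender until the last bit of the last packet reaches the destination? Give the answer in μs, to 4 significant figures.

951.1 μs

Per-hop transmission t_tx = L/R = 9744/617000000 = 15.7925 μs.
Per-hop propagation t_prop = 271/2.3e+08 = 1.17826 μs.
Pipeline fill: first packet needs 3·t_tx to clear all hops; remaining 57 packets each add one t_tx.
Total = (3+58-1)·t_tx + 3·t_prop = 60·15.7925 + 3·1.17826 = 951.1 μs.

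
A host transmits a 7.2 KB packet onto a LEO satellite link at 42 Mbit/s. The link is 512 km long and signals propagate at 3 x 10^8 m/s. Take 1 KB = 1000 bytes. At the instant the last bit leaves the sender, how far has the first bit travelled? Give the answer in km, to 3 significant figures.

411 km

t_tx = L/R = 57600/42000000 = 0.00137143 s.
Distance = s × t_tx = 300000000 × 0.00137143 = 411 km.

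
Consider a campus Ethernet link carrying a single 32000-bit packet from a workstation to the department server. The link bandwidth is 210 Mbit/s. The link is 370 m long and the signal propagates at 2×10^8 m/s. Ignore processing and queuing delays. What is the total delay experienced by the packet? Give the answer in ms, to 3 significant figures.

0.154 ms

Transmission delay = L/R = 32000 / 210000000 = 0.152381 ms.
Propagation delay = d/s = 370 m / 200000000 m/s = 0.00185 ms.
Total = 0.154 ms.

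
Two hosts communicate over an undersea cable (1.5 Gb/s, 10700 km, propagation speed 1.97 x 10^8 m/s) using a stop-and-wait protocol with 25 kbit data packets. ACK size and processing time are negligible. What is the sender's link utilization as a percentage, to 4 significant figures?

t_tx = L/R = 25000/1500000000 = 1.66667e-05 s.
t_prop = 10700000/197000000 = 0.0543147 s; RTT = 0.108629 s.
Cycle = t_tx + RTT = 0.108646 s.
Utilization = t_tx / cycle = 1.66667e-05/0.108646 = 0.01534 %.

0.01534 %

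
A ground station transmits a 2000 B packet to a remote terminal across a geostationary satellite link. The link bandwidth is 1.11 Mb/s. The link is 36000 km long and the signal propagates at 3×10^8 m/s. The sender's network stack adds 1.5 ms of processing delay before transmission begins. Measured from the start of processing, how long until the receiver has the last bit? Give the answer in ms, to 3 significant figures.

136 ms

L = 2000 × 8 = 16000 bits.
Transmission delay = L/R = 16000 / 1110000 = 14.4144 ms.
Propagation delay = d/s = 36000000 m / 300000000 m/s = 120 ms.
Plus processing delay 1.5 ms = 1.5 ms.
Total = 136 ms.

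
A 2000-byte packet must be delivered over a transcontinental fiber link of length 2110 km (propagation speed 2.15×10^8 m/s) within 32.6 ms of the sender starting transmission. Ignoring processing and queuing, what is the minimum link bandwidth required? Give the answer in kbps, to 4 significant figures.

702.2 kbps

L = 16000 bits.
Propagation delay = 2110000 / 215000000 = 9.81395 ms.
Transmission budget = 32.6 − 9.81395 = 22.786 ms.
R ≥ L / t_tx = 16000 bits / 0.022786 s = 702.2 kbps.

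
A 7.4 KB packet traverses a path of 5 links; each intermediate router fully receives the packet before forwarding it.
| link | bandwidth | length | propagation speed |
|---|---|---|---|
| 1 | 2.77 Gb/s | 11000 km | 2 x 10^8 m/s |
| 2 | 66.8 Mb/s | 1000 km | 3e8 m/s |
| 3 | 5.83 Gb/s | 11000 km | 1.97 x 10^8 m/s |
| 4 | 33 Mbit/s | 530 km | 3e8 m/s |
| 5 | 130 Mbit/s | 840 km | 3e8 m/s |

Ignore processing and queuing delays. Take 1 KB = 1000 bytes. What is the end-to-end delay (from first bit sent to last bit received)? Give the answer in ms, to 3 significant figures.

L = 59200 bits.
Transmission delays (L/R per hop): 0.0213718, 0.886228, 0.0101544, 1.79394, 0.455385 ms; sum = 3.16708 ms.
Propagation delays (d/s per hop): 55, 3.33333, 55.8376, 1.76667, 2.8 ms; sum = 118.738 ms.
End-to-end = 122 ms.

122 ms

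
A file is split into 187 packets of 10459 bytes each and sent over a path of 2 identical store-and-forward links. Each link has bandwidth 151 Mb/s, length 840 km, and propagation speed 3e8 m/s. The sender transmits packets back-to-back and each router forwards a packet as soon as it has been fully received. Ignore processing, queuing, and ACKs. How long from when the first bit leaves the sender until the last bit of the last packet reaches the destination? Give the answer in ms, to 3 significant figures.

Per-hop transmission t_tx = L/R = 83672/151000000 = 0.554119 ms.
Per-hop propagation t_prop = 840000/300000000 = 2.8 ms.
Pipeline fill: first packet needs 2·t_tx to clear all hops; remaining 186 packets each add one t_tx.
Total = (2+187-1)·t_tx + 2·t_prop = 188·0.554119 + 2·2.8 = 110 ms.

110 ms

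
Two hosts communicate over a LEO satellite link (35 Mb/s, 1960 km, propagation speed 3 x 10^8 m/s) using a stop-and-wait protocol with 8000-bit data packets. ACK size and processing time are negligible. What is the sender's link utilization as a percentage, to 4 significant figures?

t_tx = L/R = 8000/35000000 = 0.000228571 s.
t_prop = 1960000/300000000 = 0.00653333 s; RTT = 0.0130667 s.
Cycle = t_tx + RTT = 0.0132952 s.
Utilization = t_tx / cycle = 0.000228571/0.0132952 = 1.719 %.

1.719 %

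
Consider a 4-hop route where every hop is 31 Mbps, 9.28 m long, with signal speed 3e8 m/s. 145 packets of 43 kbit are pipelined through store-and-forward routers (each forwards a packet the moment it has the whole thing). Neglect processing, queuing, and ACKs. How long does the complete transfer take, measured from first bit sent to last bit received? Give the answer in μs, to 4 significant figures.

205300 μs

Per-hop transmission t_tx = L/R = 43000/31000000 = 1387.1 μs.
Per-hop propagation t_prop = 9.28/300000000 = 0.0309333 μs.
Pipeline fill: first packet needs 4·t_tx to clear all hops; remaining 144 packets each add one t_tx.
Total = (4+145-1)·t_tx + 4·t_prop = 148·1387.1 + 4·0.0309333 = 205300 μs.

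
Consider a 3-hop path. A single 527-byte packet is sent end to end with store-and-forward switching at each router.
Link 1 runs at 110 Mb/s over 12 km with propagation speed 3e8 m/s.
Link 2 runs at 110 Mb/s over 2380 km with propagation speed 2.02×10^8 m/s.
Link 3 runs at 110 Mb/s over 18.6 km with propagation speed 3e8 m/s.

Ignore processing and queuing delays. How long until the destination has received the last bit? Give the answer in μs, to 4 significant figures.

12000 μs

L = 527 × 8 = 4216 bits.
Transmission delay per hop = L/R = 4216/110000000 = 38.3273 μs; 3 hops → 114.982 μs.
Propagation delays (d/s per hop): 40, 11782.2, 62 μs; sum = 11884.2 μs.
End-to-end = 12000 μs.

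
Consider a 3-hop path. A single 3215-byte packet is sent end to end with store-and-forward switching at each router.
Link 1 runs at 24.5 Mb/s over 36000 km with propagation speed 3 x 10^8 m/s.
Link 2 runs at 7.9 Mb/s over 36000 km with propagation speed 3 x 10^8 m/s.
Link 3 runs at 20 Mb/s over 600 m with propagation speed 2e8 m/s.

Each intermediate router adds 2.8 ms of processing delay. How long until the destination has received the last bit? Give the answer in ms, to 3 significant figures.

251 ms

L = 3215 × 8 = 25720 bits.
Transmission delays (L/R per hop): 1.0498, 3.2557, 1.286 ms; sum = 5.59149 ms.
Propagation delays (d/s per hop): 120, 120, 0.003 ms; sum = 240.003 ms.
Processing at 2 router(s): 2 × 2.8 ms = 5.6 ms.
End-to-end = 251 ms.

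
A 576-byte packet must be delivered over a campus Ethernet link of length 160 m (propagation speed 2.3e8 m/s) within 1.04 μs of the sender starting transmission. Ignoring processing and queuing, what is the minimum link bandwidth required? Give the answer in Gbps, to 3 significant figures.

L = 4608 bits.
Propagation delay = 160 / 2.3e+08 = 0.695652 μs.
Transmission budget = 1.04 − 0.695652 = 0.344348 μs.
R ≥ L / t_tx = 4608 bits / 3.44348e-07 s = 13.4 Gbps.

13.4 Gbps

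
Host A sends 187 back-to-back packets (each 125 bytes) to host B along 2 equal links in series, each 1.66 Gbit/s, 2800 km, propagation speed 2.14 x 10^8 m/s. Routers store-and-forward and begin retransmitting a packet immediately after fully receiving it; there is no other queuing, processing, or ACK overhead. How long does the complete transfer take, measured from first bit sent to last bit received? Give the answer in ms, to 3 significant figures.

26.3 ms

Per-hop transmission t_tx = L/R = 1000/1660000000 = 0.00060241 ms.
Per-hop propagation t_prop = 2800000/214000000 = 13.0841 ms.
Pipeline fill: first packet needs 2·t_tx to clear all hops; remaining 186 packets each add one t_tx.
Total = (2+187-1)·t_tx + 2·t_prop = 188·0.00060241 + 2·13.0841 = 26.3 ms.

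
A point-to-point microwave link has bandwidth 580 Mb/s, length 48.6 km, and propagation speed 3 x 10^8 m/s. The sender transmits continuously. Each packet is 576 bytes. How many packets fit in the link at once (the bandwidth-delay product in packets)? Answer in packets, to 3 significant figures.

Propagation delay = 48600 / 300000000 = 0.000162 s.
BDP = R × t_prop = 580000000 × 0.000162 = 93960 bits.
In packets of 4608 bits: 20.4 packets.

20.4 packets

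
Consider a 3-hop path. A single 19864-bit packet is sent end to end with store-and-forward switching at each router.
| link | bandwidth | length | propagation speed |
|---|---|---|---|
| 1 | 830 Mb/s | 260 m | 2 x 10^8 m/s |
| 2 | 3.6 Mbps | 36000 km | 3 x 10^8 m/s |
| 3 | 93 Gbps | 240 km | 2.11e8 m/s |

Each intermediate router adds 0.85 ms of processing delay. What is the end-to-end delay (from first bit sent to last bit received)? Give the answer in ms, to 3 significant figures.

Transmission delays (L/R per hop): 0.0239325, 5.51778, 0.000213591 ms; sum = 5.54192 ms.
Propagation delays (d/s per hop): 0.0013, 120, 1.13744 ms; sum = 121.139 ms.
Processing at 2 router(s): 2 × 0.85 ms = 1.7 ms.
End-to-end = 128 ms.

128 ms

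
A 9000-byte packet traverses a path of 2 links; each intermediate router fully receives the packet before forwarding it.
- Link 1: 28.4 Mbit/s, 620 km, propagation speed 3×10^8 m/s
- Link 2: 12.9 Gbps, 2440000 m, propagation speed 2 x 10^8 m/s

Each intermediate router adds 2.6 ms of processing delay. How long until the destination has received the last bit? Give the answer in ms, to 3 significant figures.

19.4 ms

L = 9000 × 8 = 72000 bits.
Transmission delays (L/R per hop): 2.53521, 0.0055814 ms; sum = 2.54079 ms.
Propagation delays (d/s per hop): 2.06667, 12.2 ms; sum = 14.2667 ms.
Processing at 1 router(s): 1 × 2.6 ms = 2.6 ms.
End-to-end = 19.4 ms.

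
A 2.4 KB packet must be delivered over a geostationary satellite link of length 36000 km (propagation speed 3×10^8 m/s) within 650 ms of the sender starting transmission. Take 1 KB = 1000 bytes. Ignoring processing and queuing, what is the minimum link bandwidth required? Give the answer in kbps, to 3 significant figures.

36.2 kbps

L = 19200 bits.
Propagation delay = 36000000 / 300000000 = 120 ms.
Transmission budget = 650 − 120 = 530 ms.
R ≥ L / t_tx = 19200 bits / 0.53 s = 36.2 kbps.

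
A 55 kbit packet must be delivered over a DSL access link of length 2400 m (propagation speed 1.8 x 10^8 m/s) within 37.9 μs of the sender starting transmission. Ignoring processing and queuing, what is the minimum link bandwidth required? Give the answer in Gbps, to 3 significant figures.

Propagation delay = 2400 / 180000000 = 13.3333 μs.
Transmission budget = 37.9 − 13.3333 = 24.5667 μs.
R ≥ L / t_tx = 55000 bits / 2.45667e-05 s = 2.24 Gbps.

2.24 Gbps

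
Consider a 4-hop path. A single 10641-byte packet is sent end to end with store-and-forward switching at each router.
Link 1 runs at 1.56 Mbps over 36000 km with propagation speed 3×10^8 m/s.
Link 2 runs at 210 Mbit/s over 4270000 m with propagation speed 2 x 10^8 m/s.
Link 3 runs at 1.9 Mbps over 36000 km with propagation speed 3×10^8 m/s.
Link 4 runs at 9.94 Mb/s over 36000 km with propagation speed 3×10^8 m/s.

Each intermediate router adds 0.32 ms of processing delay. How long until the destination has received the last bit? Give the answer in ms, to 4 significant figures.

490.7 ms

L = 10641 × 8 = 85128 bits.
Transmission delays (L/R per hop): 54.5692, 0.405371, 44.8042, 8.56419 ms; sum = 108.343 ms.
Propagation delays (d/s per hop): 120, 21.35, 120, 120 ms; sum = 381.35 ms.
Processing at 3 router(s): 3 × 0.32 ms = 0.96 ms.
End-to-end = 490.7 ms.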